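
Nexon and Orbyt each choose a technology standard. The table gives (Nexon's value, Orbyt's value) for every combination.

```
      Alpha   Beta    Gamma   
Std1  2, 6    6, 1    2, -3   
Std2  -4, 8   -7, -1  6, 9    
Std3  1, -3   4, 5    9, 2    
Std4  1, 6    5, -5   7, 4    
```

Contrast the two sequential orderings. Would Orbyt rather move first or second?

second

If Nexon leads: Orbyt's best replies are Std1→Alpha, Std2→Gamma, Std3→Beta, Std4→Alpha; Nexon's induced payoffs 2, 6, 4, 1; outcome (Std2, Gamma), payoffs (6, 9).
If Orbyt leads: Nexon's best replies are Alpha→Std1, Beta→Std1, Gamma→Std3; Orbyt's induced payoffs 6, 1, 2; outcome (Std1, Alpha), payoffs (2, 6).
Orbyt gets 6 moving first and 9 moving second, so Orbyt prefers to move second.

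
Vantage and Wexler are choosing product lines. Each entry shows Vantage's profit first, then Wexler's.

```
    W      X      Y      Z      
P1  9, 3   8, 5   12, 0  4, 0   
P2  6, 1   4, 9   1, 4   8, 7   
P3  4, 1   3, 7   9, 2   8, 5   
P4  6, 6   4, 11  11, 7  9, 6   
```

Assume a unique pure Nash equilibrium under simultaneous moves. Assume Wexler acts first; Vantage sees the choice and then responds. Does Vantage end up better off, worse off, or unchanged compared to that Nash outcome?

Solve by backward induction (Wexler leads).
- W: Vantage compares 9, 6, 4, 6 and picks P1; Wexler would get 3.
- X: Vantage compares 8, 4, 3, 4 and picks P1; Wexler would get 5.
- Y: Vantage compares 12, 1, 9, 11 and picks P1; Wexler would get 0.
- Z: Vantage compares 4, 8, 8, 9 and picks P4; Wexler would get 6.
Among 3, 5, 0, 6, the best is 6 at Z. Subgame-perfect outcome: (P4, Z) with payoffs (9, 6).
Under simultaneous play:
Vantage's best replies: W→P1; X→P1; Y→P1; Z→P4.
Wexler's best replies: P1→X; P2→X; P3→X; P4→X.
The unique mutual best reply is (P1, X), giving (8, 5).
Vantage earns 9 sequentially versus 8 at the Nash outcome: better off.

better off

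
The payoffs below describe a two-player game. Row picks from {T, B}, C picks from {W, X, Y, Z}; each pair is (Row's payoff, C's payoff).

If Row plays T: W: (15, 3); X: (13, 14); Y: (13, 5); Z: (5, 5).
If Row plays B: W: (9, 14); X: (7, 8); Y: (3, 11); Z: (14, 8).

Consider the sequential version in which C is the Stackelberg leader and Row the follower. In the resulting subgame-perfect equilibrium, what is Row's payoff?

13

Backward induction with C moving first.
- W: BR = T, leader payoff 3.
- X: BR = T, leader payoff 14.
- Y: BR = T, leader payoff 5.
- Z: BR = B, leader payoff 8.
Maximizing over 3, 14, 5, 8, C chooses X. Subgame-perfect outcome: (T, X) with payoffs (13, 14).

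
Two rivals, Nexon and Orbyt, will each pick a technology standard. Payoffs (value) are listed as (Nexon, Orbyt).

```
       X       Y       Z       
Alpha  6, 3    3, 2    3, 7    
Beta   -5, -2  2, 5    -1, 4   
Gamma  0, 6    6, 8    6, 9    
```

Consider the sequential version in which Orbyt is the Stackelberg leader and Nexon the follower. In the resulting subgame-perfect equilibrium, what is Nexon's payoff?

6

Work backward from Nexon's decision.
- X: Nexon compares 6, -5, 0 and picks Alpha; Orbyt would get 3.
- Y: Nexon compares 3, 2, 6 and picks Gamma; Orbyt would get 8.
- Z: Nexon compares 3, -1, 6 and picks Gamma; Orbyt would get 9.
Orbyt's induced payoffs are 3, 8, 9, so Orbyt commits to Z. Subgame-perfect outcome: (Gamma, Z) with payoffs (6, 9).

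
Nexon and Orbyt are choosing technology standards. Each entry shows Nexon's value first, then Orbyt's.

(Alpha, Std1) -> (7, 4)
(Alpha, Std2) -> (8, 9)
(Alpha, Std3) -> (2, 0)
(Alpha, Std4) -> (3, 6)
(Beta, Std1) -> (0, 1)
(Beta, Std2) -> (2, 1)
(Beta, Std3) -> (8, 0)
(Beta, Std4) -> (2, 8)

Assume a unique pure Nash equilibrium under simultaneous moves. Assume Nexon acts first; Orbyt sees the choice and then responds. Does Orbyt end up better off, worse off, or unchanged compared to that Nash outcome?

Work backward from Orbyt's decision.
- Alpha: Orbyt compares 4, 9, 0, 6 and picks Std2; Nexon would get 8.
- Beta: Orbyt compares 1, 1, 0, 8 and picks Std4; Nexon would get 2.
Among 8, 2, the best is 8 at Alpha. Subgame-perfect outcome: (Alpha, Std2) with payoffs (8, 9).
For the simultaneous game, intersect best replies.
Nexon's best replies: Std1→Alpha; Std2→Alpha; Std3→Beta; Std4→Alpha.
Orbyt's best replies: Alpha→Std2; Beta→Std4.
The unique mutual best reply is (Alpha, Std2), giving (8, 9).
Orbyt earns 9 sequentially versus 9 at the Nash outcome: unchanged.

unchanged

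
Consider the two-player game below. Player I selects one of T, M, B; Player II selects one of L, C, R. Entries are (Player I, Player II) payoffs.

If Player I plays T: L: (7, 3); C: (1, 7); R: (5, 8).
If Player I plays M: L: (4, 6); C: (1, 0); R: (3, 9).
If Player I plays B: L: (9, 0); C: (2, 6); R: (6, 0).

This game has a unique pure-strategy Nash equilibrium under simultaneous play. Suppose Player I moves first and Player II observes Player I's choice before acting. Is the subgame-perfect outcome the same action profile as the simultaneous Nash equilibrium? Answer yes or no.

no

Player II best-responds to each possible Player I move:
- T → Player II plays R (best of 3, 7, 8); Player I gets 5.
- M → Player II plays R (best of 6, 0, 9); Player I gets 3.
- B → Player II plays C (best of 0, 6, 0); Player I gets 2.
Maximizing over 5, 3, 2, Player I chooses T. Subgame-perfect outcome: (T, R) with payoffs (5, 8).
Under simultaneous play:
Player I's best replies: L→B; C→B; R→B.
Player II's best replies: T→R; M→R; B→C.
The unique mutual best reply is (B, C), giving (2, 6).
Sequential outcome (T, R) differs from the Nash profile (B, C).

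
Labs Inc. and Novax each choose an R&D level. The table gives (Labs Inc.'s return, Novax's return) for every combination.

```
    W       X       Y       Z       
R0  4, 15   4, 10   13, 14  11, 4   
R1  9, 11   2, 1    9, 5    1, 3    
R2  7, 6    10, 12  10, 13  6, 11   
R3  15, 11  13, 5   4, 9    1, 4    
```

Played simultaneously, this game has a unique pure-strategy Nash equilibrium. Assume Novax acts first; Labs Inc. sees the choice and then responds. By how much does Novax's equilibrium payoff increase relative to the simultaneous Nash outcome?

3

Labs Inc. best-responds to each possible Novax move:
- W: BR = R3, leader payoff 11.
- X: BR = R3, leader payoff 5.
- Y: BR = R0, leader payoff 14.
- Z: BR = R0, leader payoff 4.
Novax's induced payoffs are 11, 5, 14, 4, so Novax commits to Y. Subgame-perfect outcome: (R0, Y) with payoffs (13, 14).
Now find the simultaneous Nash equilibrium.
Labs Inc.'s best replies: W→R3; X→R3; Y→R0; Z→R0.
Novax's best replies: R0→W; R1→W; R2→Y; R3→W.
The unique mutual best reply is (R3, W), giving (15, 11).
Novax's commitment gain: 14 − 11 = 3.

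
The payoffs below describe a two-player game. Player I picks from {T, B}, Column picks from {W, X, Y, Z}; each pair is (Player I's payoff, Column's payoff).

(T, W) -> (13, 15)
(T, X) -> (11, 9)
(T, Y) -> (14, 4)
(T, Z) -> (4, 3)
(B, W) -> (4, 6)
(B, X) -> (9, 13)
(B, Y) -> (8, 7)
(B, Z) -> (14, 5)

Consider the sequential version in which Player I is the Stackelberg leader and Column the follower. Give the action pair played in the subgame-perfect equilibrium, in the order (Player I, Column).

(T, W)

Backward induction with Player I moving first.
- T: BR = W, leader payoff 13.
- B: BR = X, leader payoff 9.
Player I's induced payoffs are 13, 9, so Player I commits to T. Subgame-perfect outcome: (T, W) with payoffs (13, 15).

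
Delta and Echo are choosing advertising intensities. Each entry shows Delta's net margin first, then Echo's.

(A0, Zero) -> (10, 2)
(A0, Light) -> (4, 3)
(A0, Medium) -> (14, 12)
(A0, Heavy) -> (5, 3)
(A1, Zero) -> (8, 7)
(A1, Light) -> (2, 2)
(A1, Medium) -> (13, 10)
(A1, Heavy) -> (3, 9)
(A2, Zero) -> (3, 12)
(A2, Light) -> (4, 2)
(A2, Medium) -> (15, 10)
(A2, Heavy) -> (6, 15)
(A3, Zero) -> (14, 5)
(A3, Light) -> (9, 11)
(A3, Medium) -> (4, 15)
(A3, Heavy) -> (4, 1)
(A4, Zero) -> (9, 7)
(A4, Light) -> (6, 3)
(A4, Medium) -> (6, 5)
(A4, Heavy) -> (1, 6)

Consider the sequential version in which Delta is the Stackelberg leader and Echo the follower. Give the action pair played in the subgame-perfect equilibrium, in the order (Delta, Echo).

Backward induction with Delta moving first.
- A0 → Echo plays Medium (best of 2, 3, 12, 3); Delta gets 14.
- A1 → Echo plays Medium (best of 7, 2, 10, 9); Delta gets 13.
- A2 → Echo plays Heavy (best of 12, 2, 10, 15); Delta gets 6.
- A3 → Echo plays Medium (best of 5, 11, 15, 1); Delta gets 4.
- A4 → Echo plays Zero (best of 7, 3, 5, 6); Delta gets 9.
Among 14, 13, 6, 4, 9, the best is 14 at A0. Subgame-perfect outcome: (A0, Medium) with payoffs (14, 12).

(A0, Medium)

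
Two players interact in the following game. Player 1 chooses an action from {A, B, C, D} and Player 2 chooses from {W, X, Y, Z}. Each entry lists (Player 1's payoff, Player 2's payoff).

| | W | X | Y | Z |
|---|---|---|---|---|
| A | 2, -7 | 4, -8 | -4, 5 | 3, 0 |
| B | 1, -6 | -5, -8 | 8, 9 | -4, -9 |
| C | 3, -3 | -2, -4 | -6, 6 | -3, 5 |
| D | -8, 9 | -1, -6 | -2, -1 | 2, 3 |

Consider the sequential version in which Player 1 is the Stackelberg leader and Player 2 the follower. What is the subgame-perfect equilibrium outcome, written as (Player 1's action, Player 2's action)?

Work backward from Player 2's decision.
- A: Player 2 compares -7, -8, 5, 0 and picks Y; Player 1 would get -4.
- B: Player 2 compares -6, -8, 9, -9 and picks Y; Player 1 would get 8.
- C: Player 2 compares -3, -4, 6, 5 and picks Y; Player 1 would get -6.
- D: Player 2 compares 9, -6, -1, 3 and picks W; Player 1 would get -8.
Maximizing over -4, 8, -6, -8, Player 1 chooses B. Subgame-perfect outcome: (B, Y) with payoffs (8, 9).

(B, Y)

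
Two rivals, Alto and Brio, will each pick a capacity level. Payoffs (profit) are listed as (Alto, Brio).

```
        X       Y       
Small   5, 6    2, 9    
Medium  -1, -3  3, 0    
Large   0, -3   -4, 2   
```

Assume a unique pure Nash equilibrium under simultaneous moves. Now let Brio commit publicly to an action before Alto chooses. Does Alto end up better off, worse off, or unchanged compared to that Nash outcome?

Backward induction with Brio moving first.
- X: Alto compares 5, -1, 0 and picks Small; Brio would get 6.
- Y: Alto compares 2, 3, -4 and picks Medium; Brio would get 0.
Among 6, 0, the best is 6 at X. Subgame-perfect outcome: (Small, X) with payoffs (5, 6).
Now find the simultaneous Nash equilibrium.
Alto's best replies: X→Small; Y→Medium.
Brio's best replies: Small→Y; Medium→Y; Large→Y.
Only (Medium, Y) has each player best-responding; Nash payoffs (3, 0).
Alto earns 5 sequentially versus 3 at the Nash outcome: better off.

better off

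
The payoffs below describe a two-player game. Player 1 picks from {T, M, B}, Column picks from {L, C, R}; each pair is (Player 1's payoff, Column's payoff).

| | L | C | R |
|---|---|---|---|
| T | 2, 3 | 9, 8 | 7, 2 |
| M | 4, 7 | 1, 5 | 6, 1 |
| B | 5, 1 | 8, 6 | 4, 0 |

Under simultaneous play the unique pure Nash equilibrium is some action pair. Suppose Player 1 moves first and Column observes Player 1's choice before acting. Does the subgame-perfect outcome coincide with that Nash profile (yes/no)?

Column best-responds to each possible Player 1 move:
- T → Column plays C (best of 3, 8, 2); Player 1 gets 9.
- M → Column plays L (best of 7, 5, 1); Player 1 gets 4.
- B → Column plays C (best of 1, 6, 0); Player 1 gets 8.
Maximizing over 9, 4, 8, Player 1 chooses T. Subgame-perfect outcome: (T, C) with payoffs (9, 8).
For the simultaneous game, intersect best replies.
Player 1's best replies: L→B; C→T; R→T.
Column's best replies: T→C; M→L; B→C.
Only (T, C) has each player best-responding; Nash payoffs (9, 8).
Sequential outcome (T, C) coincides with the Nash profile (T, C).

yes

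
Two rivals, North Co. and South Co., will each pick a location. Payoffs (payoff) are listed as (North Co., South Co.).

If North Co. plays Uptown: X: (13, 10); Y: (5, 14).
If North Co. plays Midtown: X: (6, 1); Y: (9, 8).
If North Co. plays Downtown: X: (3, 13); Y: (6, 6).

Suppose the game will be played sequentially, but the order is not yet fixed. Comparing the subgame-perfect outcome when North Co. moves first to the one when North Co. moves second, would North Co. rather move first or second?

If North Co. leads: South Co.'s best replies are Uptown→Y, Midtown→Y, Downtown→X; North Co.'s induced payoffs 5, 9, 3; outcome (Midtown, Y), payoffs (9, 8).
If South Co. leads: North Co.'s best replies are X→Uptown, Y→Midtown; South Co.'s induced payoffs 10, 8; outcome (Uptown, X), payoffs (13, 10).
North Co. gets 9 moving first and 13 moving second, so North Co. prefers to move second.

second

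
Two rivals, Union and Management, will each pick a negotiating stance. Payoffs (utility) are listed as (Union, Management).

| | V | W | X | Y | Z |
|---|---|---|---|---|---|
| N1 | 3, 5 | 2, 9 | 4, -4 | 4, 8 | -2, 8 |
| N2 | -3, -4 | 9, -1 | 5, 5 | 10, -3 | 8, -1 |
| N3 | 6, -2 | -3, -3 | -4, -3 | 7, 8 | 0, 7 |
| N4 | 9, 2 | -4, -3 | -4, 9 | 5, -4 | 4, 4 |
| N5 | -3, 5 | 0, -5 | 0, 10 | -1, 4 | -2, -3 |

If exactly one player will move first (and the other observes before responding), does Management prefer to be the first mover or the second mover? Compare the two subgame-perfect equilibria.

If Union leads: Management's best replies are N1→W, N2→X, N3→Y, N4→X, N5→X; Union's induced payoffs 2, 5, 7, -4, 0; outcome (N3, Y), payoffs (7, 8).
If Management leads: Union's best replies are V→N4, W→N2, X→N2, Y→N2, Z→N2; Management's induced payoffs 2, -1, 5, -3, -1; outcome (N2, X), payoffs (5, 5).
Management gets 5 moving first and 8 moving second, so Management prefers to move second.

second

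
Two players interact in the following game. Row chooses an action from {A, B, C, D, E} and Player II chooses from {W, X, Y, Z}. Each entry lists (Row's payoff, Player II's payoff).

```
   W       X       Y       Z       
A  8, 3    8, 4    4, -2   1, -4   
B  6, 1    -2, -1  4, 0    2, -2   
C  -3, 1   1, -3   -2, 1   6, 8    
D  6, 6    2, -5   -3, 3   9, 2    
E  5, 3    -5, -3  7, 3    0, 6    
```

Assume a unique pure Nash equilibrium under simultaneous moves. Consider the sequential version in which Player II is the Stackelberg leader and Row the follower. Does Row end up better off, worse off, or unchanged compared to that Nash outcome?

Backward induction with Player II moving first.
- W: Row compares 8, 6, -3, 6, 5 and picks A; Player II would get 3.
- X: Row compares 8, -2, 1, 2, -5 and picks A; Player II would get 4.
- Y: Row compares 4, 4, -2, -3, 7 and picks E; Player II would get 3.
- Z: Row compares 1, 2, 6, 9, 0 and picks D; Player II would get 2.
Maximizing over 3, 4, 3, 2, Player II chooses X. Subgame-perfect outcome: (A, X) with payoffs (8, 4).
Under simultaneous play:
Row's best replies: W→A; X→A; Y→E; Z→D.
Player II's best replies: A→X; B→W; C→Z; D→W; E→Z.
Only (A, X) has each player best-responding; Nash payoffs (8, 4).
Row earns 8 sequentially versus 8 at the Nash outcome: unchanged.

unchanged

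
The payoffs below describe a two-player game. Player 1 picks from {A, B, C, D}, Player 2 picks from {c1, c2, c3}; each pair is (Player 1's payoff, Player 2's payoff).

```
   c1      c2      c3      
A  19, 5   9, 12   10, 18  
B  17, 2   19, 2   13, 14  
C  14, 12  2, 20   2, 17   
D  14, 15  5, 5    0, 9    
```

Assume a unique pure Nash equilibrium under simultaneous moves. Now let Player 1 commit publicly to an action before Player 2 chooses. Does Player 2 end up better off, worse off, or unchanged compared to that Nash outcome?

better off

Player 2 best-responds to each possible Player 1 move:
- A: BR = c3, leader payoff 10.
- B: BR = c3, leader payoff 13.
- C: BR = c2, leader payoff 2.
- D: BR = c1, leader payoff 14.
Player 1's induced payoffs are 10, 13, 2, 14, so Player 1 commits to D. Subgame-perfect outcome: (D, c1) with payoffs (14, 15).
Now find the simultaneous Nash equilibrium.
Player 1's best replies: c1→A; c2→B; c3→B.
Player 2's best replies: A→c3; B→c3; C→c2; D→c1.
Only (B, c3) has each player best-responding; Nash payoffs (13, 14).
Player 2 earns 15 sequentially versus 14 at the Nash outcome: better off.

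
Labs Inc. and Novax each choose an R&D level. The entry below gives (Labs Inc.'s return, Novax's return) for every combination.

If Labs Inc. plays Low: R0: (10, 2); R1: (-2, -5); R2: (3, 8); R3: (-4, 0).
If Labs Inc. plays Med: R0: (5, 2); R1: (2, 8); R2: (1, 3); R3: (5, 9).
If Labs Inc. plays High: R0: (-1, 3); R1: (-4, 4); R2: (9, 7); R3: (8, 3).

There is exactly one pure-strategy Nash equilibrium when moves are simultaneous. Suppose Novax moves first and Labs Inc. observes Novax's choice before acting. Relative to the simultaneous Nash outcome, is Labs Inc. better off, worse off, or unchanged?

worse off

Work backward from Labs Inc.'s decision.
- R0: BR = Low, leader payoff 2.
- R1: BR = Med, leader payoff 8.
- R2: BR = High, leader payoff 7.
- R3: BR = High, leader payoff 3.
Maximizing over 2, 8, 7, 3, Novax chooses R1. Subgame-perfect outcome: (Med, R1) with payoffs (2, 8).
Under simultaneous play:
Labs Inc.'s best replies: R0→Low; R1→Med; R2→High; R3→High.
Novax's best replies: Low→R2; Med→R3; High→R2.
The unique mutual best reply is (High, R2), giving (9, 7).
Labs Inc. earns 2 sequentially versus 9 at the Nash outcome: worse off.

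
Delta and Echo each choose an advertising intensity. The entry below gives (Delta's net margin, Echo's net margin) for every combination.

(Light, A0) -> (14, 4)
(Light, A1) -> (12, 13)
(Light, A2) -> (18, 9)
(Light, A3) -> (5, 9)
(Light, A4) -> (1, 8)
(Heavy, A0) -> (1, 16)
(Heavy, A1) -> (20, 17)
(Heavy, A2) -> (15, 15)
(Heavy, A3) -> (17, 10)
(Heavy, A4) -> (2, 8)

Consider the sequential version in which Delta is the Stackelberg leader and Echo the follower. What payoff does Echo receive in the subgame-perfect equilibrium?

17

Work backward from Echo's decision.
- Light → Echo plays A1 (best of 4, 13, 9, 9, 8); Delta gets 12.
- Heavy → Echo plays A1 (best of 16, 17, 15, 10, 8); Delta gets 20.
Among 12, 20, the best is 20 at Heavy. Subgame-perfect outcome: (Heavy, A1) with payoffs (20, 17).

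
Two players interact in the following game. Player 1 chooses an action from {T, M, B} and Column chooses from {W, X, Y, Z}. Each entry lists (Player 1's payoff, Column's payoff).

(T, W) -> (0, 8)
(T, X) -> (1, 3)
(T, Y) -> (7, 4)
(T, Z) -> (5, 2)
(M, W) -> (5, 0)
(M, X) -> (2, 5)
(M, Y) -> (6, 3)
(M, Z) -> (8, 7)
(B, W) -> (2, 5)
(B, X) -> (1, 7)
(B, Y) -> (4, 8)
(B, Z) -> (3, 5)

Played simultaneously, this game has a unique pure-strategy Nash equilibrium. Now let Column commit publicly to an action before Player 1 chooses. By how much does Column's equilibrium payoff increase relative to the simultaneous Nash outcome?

0

Backward induction with Column moving first.
- W: BR = M, leader payoff 0.
- X: BR = M, leader payoff 5.
- Y: BR = T, leader payoff 4.
- Z: BR = M, leader payoff 7.
Column's induced payoffs are 0, 5, 4, 7, so Column commits to Z. Subgame-perfect outcome: (M, Z) with payoffs (8, 7).
For the simultaneous game, intersect best replies.
Player 1's best replies: W→M; X→M; Y→T; Z→M.
Column's best replies: T→W; M→Z; B→Y.
Only (M, Z) has each player best-responding; Nash payoffs (8, 7).
Column's commitment gain: 7 − 7 = 0.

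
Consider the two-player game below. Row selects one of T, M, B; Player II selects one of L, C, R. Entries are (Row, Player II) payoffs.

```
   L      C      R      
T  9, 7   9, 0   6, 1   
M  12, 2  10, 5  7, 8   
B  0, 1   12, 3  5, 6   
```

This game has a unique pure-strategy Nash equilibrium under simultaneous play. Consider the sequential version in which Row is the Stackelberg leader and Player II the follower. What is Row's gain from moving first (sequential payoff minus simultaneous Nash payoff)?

Player II best-responds to each possible Row move:
- T: Player II compares 7, 0, 1 and picks L; Row would get 9.
- M: Player II compares 2, 5, 8 and picks R; Row would get 7.
- B: Player II compares 1, 3, 6 and picks R; Row would get 5.
Maximizing over 9, 7, 5, Row chooses T. Subgame-perfect outcome: (T, L) with payoffs (9, 7).
Now find the simultaneous Nash equilibrium.
Row's best replies: L→M; C→B; R→M.
Player II's best replies: T→L; M→R; B→R.
Only (M, R) has each player best-responding; Nash payoffs (7, 8).
Row's commitment gain: 9 − 7 = 2.

2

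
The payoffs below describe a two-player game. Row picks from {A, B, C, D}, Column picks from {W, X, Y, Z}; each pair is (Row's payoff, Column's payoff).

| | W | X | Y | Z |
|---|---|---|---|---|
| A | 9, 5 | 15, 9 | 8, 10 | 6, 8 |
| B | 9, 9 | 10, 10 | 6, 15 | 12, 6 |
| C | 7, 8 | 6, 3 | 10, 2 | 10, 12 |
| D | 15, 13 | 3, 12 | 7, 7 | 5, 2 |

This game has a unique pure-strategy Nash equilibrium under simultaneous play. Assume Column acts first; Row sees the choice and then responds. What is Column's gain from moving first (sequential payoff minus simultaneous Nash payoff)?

0

Work backward from Row's decision.
- W: BR = D, leader payoff 13.
- X: BR = A, leader payoff 9.
- Y: BR = C, leader payoff 2.
- Z: BR = B, leader payoff 6.
Maximizing over 13, 9, 2, 6, Column chooses W. Subgame-perfect outcome: (D, W) with payoffs (15, 13).
For the simultaneous game, intersect best replies.
Row's best replies: W→D; X→A; Y→C; Z→B.
Column's best replies: A→Y; B→Y; C→Z; D→W.
The unique mutual best reply is (D, W), giving (15, 13).
Column's commitment gain: 13 − 13 = 0.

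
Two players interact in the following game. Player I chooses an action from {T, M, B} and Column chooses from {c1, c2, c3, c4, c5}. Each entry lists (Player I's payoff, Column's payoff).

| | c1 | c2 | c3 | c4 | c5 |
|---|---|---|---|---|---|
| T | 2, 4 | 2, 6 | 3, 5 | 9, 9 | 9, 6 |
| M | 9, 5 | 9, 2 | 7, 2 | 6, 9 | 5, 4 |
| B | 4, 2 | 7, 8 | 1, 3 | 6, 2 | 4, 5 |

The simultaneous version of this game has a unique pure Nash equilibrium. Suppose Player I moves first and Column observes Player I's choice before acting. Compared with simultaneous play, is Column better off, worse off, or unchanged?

Solve by backward induction (Player I leads).
- T: Column compares 4, 6, 5, 9, 6 and picks c4; Player I would get 9.
- M: Column compares 5, 2, 2, 9, 4 and picks c4; Player I would get 6.
- B: Column compares 2, 8, 3, 2, 5 and picks c2; Player I would get 7.
Maximizing over 9, 6, 7, Player I chooses T. Subgame-perfect outcome: (T, c4) with payoffs (9, 9).
For the simultaneous game, intersect best replies.
Player I's best replies: c1→M; c2→M; c3→M; c4→T; c5→T.
Column's best replies: T→c4; M→c4; B→c2.
Only (T, c4) has each player best-responding; Nash payoffs (9, 9).
Column earns 9 sequentially versus 9 at the Nash outcome: unchanged.

unchanged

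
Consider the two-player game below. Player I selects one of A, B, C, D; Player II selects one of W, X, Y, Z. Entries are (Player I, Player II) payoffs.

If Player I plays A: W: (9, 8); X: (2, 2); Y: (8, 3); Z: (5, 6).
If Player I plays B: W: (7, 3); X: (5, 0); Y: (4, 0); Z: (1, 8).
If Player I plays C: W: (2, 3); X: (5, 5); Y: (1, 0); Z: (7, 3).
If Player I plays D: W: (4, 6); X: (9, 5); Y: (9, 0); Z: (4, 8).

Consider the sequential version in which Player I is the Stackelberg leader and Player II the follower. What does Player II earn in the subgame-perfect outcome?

Player II best-responds to each possible Player I move:
- A → Player II plays W (best of 8, 2, 3, 6); Player I gets 9.
- B → Player II plays Z (best of 3, 0, 0, 8); Player I gets 1.
- C → Player II plays X (best of 3, 5, 0, 3); Player I gets 5.
- D → Player II plays Z (best of 6, 5, 0, 8); Player I gets 4.
Among 9, 1, 5, 4, the best is 9 at A. Subgame-perfect outcome: (A, W) with payoffs (9, 8).

8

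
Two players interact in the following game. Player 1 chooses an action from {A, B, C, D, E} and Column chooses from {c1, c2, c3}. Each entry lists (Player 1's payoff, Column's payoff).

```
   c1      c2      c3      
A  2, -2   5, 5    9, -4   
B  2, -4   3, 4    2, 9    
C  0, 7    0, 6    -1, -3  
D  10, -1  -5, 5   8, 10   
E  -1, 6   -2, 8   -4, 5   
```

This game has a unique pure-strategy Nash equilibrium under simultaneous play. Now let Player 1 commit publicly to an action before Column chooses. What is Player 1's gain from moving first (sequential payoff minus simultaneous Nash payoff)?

Solve by backward induction (Player 1 leads).
- A: BR = c2, leader payoff 5.
- B: BR = c3, leader payoff 2.
- C: BR = c1, leader payoff 0.
- D: BR = c3, leader payoff 8.
- E: BR = c2, leader payoff -2.
Among 5, 2, 0, 8, -2, the best is 8 at D. Subgame-perfect outcome: (D, c3) with payoffs (8, 10).
Now find the simultaneous Nash equilibrium.
Player 1's best replies: c1→D; c2→A; c3→A.
Column's best replies: A→c2; B→c3; C→c1; D→c3; E→c2.
Only (A, c2) has each player best-responding; Nash payoffs (5, 5).
Player 1's commitment gain: 8 − 5 = 3.

3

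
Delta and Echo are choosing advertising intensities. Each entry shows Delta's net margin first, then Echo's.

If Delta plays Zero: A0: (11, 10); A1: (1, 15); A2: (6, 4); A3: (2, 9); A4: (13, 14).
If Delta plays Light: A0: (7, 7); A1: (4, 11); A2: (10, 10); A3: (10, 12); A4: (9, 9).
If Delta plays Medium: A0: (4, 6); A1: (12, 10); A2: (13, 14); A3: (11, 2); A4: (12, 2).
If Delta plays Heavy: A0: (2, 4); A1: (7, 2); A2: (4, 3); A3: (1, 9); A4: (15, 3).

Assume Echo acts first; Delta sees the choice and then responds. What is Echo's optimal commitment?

Solve by backward induction (Echo leads).
- A0: BR = Zero, leader payoff 10.
- A1: BR = Medium, leader payoff 10.
- A2: BR = Medium, leader payoff 14.
- A3: BR = Medium, leader payoff 2.
- A4: BR = Heavy, leader payoff 3.
Maximizing over 10, 10, 14, 2, 3, Echo chooses A2. Subgame-perfect outcome: (Medium, A2) with payoffs (13, 14).

A2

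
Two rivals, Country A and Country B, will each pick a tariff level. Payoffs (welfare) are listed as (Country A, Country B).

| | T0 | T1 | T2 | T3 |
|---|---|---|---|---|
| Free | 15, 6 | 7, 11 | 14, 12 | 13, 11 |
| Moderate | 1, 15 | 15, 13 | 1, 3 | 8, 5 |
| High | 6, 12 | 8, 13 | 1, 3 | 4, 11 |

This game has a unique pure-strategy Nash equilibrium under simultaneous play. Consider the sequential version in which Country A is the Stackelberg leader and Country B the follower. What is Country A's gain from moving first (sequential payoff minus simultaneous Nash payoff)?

Backward induction with Country A moving first.
- Free: BR = T2, leader payoff 14.
- Moderate: BR = T0, leader payoff 1.
- High: BR = T1, leader payoff 8.
Country A's induced payoffs are 14, 1, 8, so Country A commits to Free. Subgame-perfect outcome: (Free, T2) with payoffs (14, 12).
For the simultaneous game, intersect best replies.
Country A's best replies: T0→Free; T1→Moderate; T2→Free; T3→Free.
Country B's best replies: Free→T2; Moderate→T0; High→T1.
Only (Free, T2) has each player best-responding; Nash payoffs (14, 12).
Country A's commitment gain: 14 − 14 = 0.

0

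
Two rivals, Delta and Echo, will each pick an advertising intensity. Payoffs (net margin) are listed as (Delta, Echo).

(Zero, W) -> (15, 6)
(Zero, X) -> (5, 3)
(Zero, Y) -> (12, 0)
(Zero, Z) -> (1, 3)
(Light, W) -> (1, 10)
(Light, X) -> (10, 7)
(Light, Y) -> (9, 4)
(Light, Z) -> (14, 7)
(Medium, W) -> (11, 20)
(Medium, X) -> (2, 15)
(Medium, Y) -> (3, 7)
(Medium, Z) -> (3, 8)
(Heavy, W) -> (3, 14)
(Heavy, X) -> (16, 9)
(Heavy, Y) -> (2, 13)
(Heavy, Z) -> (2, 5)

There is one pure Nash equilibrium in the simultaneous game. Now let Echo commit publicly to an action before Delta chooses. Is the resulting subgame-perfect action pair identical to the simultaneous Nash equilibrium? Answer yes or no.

no

Solve by backward induction (Echo leads).
- W: Delta compares 15, 1, 11, 3 and picks Zero; Echo would get 6.
- X: Delta compares 5, 10, 2, 16 and picks Heavy; Echo would get 9.
- Y: Delta compares 12, 9, 3, 2 and picks Zero; Echo would get 0.
- Z: Delta compares 1, 14, 3, 2 and picks Light; Echo would get 7.
Maximizing over 6, 9, 0, 7, Echo chooses X. Subgame-perfect outcome: (Heavy, X) with payoffs (16, 9).
Under simultaneous play:
Delta's best replies: W→Zero; X→Heavy; Y→Zero; Z→Light.
Echo's best replies: Zero→W; Light→W; Medium→W; Heavy→W.
Only (Zero, W) has each player best-responding; Nash payoffs (15, 6).
Sequential outcome (Heavy, X) differs from the Nash profile (Zero, W).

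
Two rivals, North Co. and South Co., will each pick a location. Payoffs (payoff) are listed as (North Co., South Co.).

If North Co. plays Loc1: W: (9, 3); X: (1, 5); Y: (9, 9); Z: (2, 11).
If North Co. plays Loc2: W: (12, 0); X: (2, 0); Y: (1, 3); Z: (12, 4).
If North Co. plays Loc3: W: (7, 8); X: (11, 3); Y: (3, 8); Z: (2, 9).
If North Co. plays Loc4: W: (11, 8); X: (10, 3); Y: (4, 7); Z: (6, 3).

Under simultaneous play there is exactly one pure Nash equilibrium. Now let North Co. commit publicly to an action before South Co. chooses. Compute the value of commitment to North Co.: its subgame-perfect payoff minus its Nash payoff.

Solve by backward induction (North Co. leads).
- Loc1: BR = Z, leader payoff 2.
- Loc2: BR = Z, leader payoff 12.
- Loc3: BR = Z, leader payoff 2.
- Loc4: BR = W, leader payoff 11.
North Co.'s induced payoffs are 2, 12, 2, 11, so North Co. commits to Loc2. Subgame-perfect outcome: (Loc2, Z) with payoffs (12, 4).
Now find the simultaneous Nash equilibrium.
North Co.'s best replies: W→Loc2; X→Loc3; Y→Loc1; Z→Loc2.
South Co.'s best replies: Loc1→Z; Loc2→Z; Loc3→Z; Loc4→W.
The unique mutual best reply is (Loc2, Z), giving (12, 4).
North Co.'s commitment gain: 12 − 12 = 0.

0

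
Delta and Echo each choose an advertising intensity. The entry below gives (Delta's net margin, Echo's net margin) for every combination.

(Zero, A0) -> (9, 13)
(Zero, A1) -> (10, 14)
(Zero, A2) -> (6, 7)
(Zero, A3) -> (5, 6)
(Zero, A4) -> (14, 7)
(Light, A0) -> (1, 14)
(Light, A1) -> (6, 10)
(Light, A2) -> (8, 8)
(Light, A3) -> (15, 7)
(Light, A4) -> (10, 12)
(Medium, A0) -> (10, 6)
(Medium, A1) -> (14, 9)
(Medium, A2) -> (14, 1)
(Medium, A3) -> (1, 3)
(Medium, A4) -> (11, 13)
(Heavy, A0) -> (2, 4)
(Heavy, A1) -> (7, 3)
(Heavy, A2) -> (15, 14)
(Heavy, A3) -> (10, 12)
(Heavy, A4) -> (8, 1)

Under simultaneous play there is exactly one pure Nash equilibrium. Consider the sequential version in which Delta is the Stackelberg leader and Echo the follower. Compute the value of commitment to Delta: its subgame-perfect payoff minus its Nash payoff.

0

Echo best-responds to each possible Delta move:
- Zero → Echo plays A1 (best of 13, 14, 7, 6, 7); Delta gets 10.
- Light → Echo plays A0 (best of 14, 10, 8, 7, 12); Delta gets 1.
- Medium → Echo plays A4 (best of 6, 9, 1, 3, 13); Delta gets 11.
- Heavy → Echo plays A2 (best of 4, 3, 14, 12, 1); Delta gets 15.
Delta's induced payoffs are 10, 1, 11, 15, so Delta commits to Heavy. Subgame-perfect outcome: (Heavy, A2) with payoffs (15, 14).
For the simultaneous game, intersect best replies.
Delta's best replies: A0→Medium; A1→Medium; A2→Heavy; A3→Light; A4→Zero.
Echo's best replies: Zero→A1; Light→A0; Medium→A4; Heavy→A2.
Only (Heavy, A2) has each player best-responding; Nash payoffs (15, 14).
Delta's commitment gain: 15 − 15 = 0.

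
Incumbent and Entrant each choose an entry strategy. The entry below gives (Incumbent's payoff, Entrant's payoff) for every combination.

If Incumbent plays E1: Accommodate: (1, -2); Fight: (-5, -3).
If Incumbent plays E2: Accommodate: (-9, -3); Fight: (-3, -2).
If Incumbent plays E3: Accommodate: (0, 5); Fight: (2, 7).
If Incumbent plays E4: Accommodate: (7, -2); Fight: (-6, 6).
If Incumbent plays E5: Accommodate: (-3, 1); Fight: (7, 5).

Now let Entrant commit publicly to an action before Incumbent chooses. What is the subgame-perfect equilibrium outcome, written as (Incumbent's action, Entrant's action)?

Work backward from Incumbent's decision.
- Accommodate: Incumbent compares 1, -9, 0, 7, -3 and picks E4; Entrant would get -2.
- Fight: Incumbent compares -5, -3, 2, -6, 7 and picks E5; Entrant would get 5.
Maximizing over -2, 5, Entrant chooses Fight. Subgame-perfect outcome: (E5, Fight) with payoffs (7, 5).

(E5, Fight)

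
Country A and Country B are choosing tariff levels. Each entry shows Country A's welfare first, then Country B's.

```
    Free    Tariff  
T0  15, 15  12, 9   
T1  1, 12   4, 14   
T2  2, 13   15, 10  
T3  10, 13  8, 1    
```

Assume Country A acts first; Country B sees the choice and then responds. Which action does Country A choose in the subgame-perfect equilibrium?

Backward induction with Country A moving first.
- T0: BR = Free, leader payoff 15.
- T1: BR = Tariff, leader payoff 4.
- T2: BR = Free, leader payoff 2.
- T3: BR = Free, leader payoff 10.
Country A's induced payoffs are 15, 4, 2, 10, so Country A commits to T0. Subgame-perfect outcome: (T0, Free) with payoffs (15, 15).

T0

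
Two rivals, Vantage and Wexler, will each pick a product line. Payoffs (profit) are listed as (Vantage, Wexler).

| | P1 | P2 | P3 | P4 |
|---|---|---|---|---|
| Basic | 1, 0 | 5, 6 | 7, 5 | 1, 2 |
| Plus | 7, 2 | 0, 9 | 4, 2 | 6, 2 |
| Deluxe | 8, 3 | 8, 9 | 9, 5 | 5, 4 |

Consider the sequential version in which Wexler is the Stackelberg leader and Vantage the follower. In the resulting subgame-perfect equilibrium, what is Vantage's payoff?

Solve by backward induction (Wexler leads).
- P1: Vantage compares 1, 7, 8 and picks Deluxe; Wexler would get 3.
- P2: Vantage compares 5, 0, 8 and picks Deluxe; Wexler would get 9.
- P3: Vantage compares 7, 4, 9 and picks Deluxe; Wexler would get 5.
- P4: Vantage compares 1, 6, 5 and picks Plus; Wexler would get 2.
Maximizing over 3, 9, 5, 2, Wexler chooses P2. Subgame-perfect outcome: (Deluxe, P2) with payoffs (8, 9).

8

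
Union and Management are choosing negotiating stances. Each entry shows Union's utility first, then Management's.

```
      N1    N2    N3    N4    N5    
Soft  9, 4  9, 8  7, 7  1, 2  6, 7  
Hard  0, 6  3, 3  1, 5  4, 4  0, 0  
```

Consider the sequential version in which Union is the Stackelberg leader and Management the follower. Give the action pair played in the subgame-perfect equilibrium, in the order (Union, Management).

Backward induction with Union moving first.
- Soft: BR = N2, leader payoff 9.
- Hard: BR = N1, leader payoff 0.
Among 9, 0, the best is 9 at Soft. Subgame-perfect outcome: (Soft, N2) with payoffs (9, 8).

(Soft, N2)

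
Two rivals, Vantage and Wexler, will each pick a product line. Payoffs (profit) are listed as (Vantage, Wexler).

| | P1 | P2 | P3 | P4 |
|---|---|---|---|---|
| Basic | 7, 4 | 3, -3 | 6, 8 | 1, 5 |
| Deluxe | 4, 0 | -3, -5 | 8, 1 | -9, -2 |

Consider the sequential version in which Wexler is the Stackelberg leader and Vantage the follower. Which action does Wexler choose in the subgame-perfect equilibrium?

Vantage best-responds to each possible Wexler move:
- P1 → Vantage plays Basic (best of 7, 4); Wexler gets 4.
- P2 → Vantage plays Basic (best of 3, -3); Wexler gets -3.
- P3 → Vantage plays Deluxe (best of 6, 8); Wexler gets 1.
- P4 → Vantage plays Basic (best of 1, -9); Wexler gets 5.
Wexler's induced payoffs are 4, -3, 1, 5, so Wexler commits to P4. Subgame-perfect outcome: (Basic, P4) with payoffs (1, 5).

P4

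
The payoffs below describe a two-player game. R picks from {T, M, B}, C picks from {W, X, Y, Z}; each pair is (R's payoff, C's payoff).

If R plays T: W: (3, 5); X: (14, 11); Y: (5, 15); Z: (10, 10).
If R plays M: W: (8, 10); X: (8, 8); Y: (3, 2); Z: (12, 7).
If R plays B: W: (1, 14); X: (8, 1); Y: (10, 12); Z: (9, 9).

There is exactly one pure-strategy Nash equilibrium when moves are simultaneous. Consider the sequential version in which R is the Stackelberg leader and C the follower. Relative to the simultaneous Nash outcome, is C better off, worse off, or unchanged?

Work backward from C's decision.
- T → C plays Y (best of 5, 11, 15, 10); R gets 5.
- M → C plays W (best of 10, 8, 2, 7); R gets 8.
- B → C plays W (best of 14, 1, 12, 9); R gets 1.
Among 5, 8, 1, the best is 8 at M. Subgame-perfect outcome: (M, W) with payoffs (8, 10).
Now find the simultaneous Nash equilibrium.
R's best replies: W→M; X→T; Y→B; Z→M.
C's best replies: T→Y; M→W; B→W.
Only (M, W) has each player best-responding; Nash payoffs (8, 10).
C earns 10 sequentially versus 10 at the Nash outcome: unchanged.

unchanged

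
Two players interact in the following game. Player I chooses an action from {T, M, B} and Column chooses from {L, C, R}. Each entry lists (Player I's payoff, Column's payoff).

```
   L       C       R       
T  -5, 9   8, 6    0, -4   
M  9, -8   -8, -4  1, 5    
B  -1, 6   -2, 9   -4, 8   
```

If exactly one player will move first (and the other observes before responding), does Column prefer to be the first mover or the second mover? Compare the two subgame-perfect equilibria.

If Player I leads: Column's best replies are T→L, M→R, B→C; Player I's induced payoffs -5, 1, -2; outcome (M, R), payoffs (1, 5).
If Column leads: Player I's best replies are L→M, C→T, R→M; Column's induced payoffs -8, 6, 5; outcome (T, C), payoffs (8, 6).
Column gets 6 moving first and 5 moving second, so Column prefers to move first.

first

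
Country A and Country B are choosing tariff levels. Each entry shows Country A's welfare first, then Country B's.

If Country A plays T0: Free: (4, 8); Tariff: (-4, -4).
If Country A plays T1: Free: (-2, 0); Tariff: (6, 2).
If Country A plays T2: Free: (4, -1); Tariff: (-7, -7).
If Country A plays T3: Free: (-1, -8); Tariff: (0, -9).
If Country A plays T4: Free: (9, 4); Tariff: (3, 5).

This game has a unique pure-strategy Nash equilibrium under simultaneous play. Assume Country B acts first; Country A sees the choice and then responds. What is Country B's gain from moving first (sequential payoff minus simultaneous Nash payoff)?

2

Backward induction with Country B moving first.
- Free: Country A compares 4, -2, 4, -1, 9 and picks T4; Country B would get 4.
- Tariff: Country A compares -4, 6, -7, 0, 3 and picks T1; Country B would get 2.
Maximizing over 4, 2, Country B chooses Free. Subgame-perfect outcome: (T4, Free) with payoffs (9, 4).
For the simultaneous game, intersect best replies.
Country A's best replies: Free→T4; Tariff→T1.
Country B's best replies: T0→Free; T1→Tariff; T2→Free; T3→Free; T4→Tariff.
Only (T1, Tariff) has each player best-responding; Nash payoffs (6, 2).
Country B's commitment gain: 4 − 2 = 2.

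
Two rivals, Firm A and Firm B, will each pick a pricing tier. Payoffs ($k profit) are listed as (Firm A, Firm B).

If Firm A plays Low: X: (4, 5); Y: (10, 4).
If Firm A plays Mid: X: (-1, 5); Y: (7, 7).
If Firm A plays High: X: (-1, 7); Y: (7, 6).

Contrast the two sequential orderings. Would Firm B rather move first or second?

second

If Firm A leads: Firm B's best replies are Low→X, Mid→Y, High→X; Firm A's induced payoffs 4, 7, -1; outcome (Mid, Y), payoffs (7, 7).
If Firm B leads: Firm A's best replies are X→Low, Y→Low; Firm B's induced payoffs 5, 4; outcome (Low, X), payoffs (4, 5).
Firm B gets 5 moving first and 7 moving second, so Firm B prefers to move second.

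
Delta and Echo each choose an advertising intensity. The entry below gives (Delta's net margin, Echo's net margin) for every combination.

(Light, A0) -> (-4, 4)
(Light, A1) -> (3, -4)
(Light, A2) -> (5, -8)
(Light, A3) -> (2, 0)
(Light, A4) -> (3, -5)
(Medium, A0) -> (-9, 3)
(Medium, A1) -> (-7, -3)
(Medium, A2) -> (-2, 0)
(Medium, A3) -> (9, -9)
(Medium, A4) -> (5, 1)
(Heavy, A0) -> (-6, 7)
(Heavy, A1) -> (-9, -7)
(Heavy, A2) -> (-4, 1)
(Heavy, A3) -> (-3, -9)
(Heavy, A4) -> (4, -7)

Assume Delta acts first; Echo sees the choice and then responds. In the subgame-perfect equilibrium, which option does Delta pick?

Solve by backward induction (Delta leads).
- Light: BR = A0, leader payoff -4.
- Medium: BR = A0, leader payoff -9.
- Heavy: BR = A0, leader payoff -6.
Delta's induced payoffs are -4, -9, -6, so Delta commits to Light. Subgame-perfect outcome: (Light, A0) with payoffs (-4, 4).

Light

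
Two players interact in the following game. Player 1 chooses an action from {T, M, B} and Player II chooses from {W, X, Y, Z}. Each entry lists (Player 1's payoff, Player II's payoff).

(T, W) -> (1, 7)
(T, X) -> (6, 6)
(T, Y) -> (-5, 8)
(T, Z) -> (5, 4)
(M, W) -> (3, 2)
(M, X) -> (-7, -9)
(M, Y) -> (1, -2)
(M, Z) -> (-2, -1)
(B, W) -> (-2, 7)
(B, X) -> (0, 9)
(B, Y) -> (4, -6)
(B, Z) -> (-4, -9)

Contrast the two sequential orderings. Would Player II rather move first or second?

If Player 1 leads: Player II's best replies are T→Y, M→W, B→X; Player 1's induced payoffs -5, 3, 0; outcome (M, W), payoffs (3, 2).
If Player II leads: Player 1's best replies are W→M, X→T, Y→B, Z→T; Player II's induced payoffs 2, 6, -6, 4; outcome (T, X), payoffs (6, 6).
Player II gets 6 moving first and 2 moving second, so Player II prefers to move first.

first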